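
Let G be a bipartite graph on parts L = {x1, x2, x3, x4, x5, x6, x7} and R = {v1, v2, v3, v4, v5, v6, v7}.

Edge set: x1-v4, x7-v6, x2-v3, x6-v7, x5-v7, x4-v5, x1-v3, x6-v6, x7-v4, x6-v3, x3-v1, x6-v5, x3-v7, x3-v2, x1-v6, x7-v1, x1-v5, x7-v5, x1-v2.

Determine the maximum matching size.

7

A valid assignment of size 7: x1-v4, x2-v3, x3-v2, x4-v5, x5-v7, x6-v6, x7-v1.
All 7 left vertices are matched, so no larger matching exists.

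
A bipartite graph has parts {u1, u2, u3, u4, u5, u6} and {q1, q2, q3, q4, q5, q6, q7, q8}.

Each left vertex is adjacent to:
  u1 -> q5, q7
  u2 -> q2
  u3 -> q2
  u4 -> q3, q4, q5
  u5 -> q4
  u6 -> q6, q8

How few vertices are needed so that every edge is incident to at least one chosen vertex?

The 5 edges u1–q7, u2–q2, u4–q5, u5–q4, u6–q8 form a matching, so any vertex cover needs at least 5 vertices (one per matched edge).
Conversely {u1, u4, u5, u6, q2} meets every edge and has exactly 5 vertices, so 5 is optimal.

5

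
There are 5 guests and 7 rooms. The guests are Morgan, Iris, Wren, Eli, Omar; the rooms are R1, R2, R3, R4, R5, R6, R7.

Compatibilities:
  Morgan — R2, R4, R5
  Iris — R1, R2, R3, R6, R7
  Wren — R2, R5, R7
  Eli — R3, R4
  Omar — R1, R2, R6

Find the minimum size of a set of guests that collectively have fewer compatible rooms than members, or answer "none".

none

A matching saturating every guest exists, for instance Morgan→R5, Iris→R3, Wren→R7, Eli→R4, Omar→R6.
By Hall's marriage theorem, this means |N(S)| ≥ |S| for every subset S, so no violating subset exists.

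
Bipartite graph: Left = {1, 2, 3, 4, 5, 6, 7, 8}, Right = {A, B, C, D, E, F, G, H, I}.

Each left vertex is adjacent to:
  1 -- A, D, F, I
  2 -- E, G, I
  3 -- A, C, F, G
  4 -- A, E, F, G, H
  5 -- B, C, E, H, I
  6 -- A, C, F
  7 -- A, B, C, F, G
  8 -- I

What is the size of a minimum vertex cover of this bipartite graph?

The 8 edges 1–F, 2–E, 3–G, 4–H, 5–B, 6–C, 7–A, 8–I form a matching, so any vertex cover needs at least 8 vertices (one per matched edge).
Conversely {1, 2, 3, 4, 5, 6, 7, 8} meets every edge and has exactly 8 vertices, so 8 is optimal.

8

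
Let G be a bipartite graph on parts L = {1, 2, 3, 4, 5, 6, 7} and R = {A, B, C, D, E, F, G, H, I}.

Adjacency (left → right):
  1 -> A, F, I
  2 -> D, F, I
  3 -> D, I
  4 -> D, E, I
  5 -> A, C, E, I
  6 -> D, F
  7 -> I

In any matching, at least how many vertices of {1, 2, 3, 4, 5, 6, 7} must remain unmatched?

For example, pair 1–A, 2–D, 3–I, 4–E, 5–C, 6–F.
The set {2, 3, 6, 7} has only 3 neighbours ({D, F, I}), so by Hall's theorem at most 6 of the 7 left vertices can be matched.
That matches 6 of the 7, leaving 1 unmatched; no matching can do better.

1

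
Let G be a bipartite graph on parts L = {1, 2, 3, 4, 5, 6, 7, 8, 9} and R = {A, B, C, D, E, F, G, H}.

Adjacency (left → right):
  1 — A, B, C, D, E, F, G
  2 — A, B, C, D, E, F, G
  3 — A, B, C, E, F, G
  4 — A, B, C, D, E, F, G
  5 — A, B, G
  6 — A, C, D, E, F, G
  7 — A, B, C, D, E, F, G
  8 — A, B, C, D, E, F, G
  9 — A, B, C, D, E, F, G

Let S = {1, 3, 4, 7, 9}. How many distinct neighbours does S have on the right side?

The union of neighbours of {1, 3, 4, 7, 9} is {A, B, C, D, E, F, G}, which has 7 elements.
Since |N(S)| = 7 ≥ |S| = 5, Hall's condition holds for this subset.

7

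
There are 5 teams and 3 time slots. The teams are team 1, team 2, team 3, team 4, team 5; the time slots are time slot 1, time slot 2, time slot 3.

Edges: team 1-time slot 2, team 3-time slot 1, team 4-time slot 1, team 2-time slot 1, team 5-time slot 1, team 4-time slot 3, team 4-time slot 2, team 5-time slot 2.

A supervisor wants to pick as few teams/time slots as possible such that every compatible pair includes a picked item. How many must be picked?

3

The 3 edges team 1–time slot 2, team 2–time slot 1, team 4–time slot 3 form a matching, so any vertex cover needs at least 3 vertices (one per matched edge).
Conversely {team 4, time slot 1, time slot 2} meets every edge and has exactly 3 vertices, so 3 is optimal.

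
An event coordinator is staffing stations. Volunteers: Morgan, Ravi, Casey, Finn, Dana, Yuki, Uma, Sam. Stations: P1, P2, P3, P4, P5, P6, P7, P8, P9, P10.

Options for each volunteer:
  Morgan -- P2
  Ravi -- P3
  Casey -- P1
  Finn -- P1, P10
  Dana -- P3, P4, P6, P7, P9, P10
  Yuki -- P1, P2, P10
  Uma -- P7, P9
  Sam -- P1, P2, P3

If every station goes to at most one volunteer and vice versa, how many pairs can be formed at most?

6

A valid assignment of size 6: Morgan-P2, Ravi-P3, Casey-P1, Finn-P10, Dana-P7, Uma-P9.
The set {Morgan, Ravi, Casey, Finn, Yuki, Sam} has only 4 neighbours ({P1, P10, P2, P3}), so by Hall's theorem at most 6 of the 8 volunteers can be matched.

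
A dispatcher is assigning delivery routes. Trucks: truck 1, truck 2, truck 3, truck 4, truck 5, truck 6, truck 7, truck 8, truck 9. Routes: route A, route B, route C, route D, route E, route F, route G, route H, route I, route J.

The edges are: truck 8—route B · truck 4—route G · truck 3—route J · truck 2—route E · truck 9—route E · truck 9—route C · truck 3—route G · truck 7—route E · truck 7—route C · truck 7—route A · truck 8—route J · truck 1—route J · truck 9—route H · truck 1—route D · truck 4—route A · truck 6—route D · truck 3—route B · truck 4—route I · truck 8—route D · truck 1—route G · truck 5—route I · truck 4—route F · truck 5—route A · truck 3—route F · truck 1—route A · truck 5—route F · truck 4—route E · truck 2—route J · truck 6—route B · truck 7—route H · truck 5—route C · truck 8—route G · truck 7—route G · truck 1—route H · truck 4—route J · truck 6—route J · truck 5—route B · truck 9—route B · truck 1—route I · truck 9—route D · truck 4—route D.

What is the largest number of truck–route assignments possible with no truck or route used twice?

A valid assignment of size 9: truck 1-route H, truck 2-route J, truck 3-route F, truck 4-route I, truck 5-route C, truck 6-route D, truck 7-route G, truck 8-route B, truck 9-route E.
This saturates every truck, so 9 is the maximum.

9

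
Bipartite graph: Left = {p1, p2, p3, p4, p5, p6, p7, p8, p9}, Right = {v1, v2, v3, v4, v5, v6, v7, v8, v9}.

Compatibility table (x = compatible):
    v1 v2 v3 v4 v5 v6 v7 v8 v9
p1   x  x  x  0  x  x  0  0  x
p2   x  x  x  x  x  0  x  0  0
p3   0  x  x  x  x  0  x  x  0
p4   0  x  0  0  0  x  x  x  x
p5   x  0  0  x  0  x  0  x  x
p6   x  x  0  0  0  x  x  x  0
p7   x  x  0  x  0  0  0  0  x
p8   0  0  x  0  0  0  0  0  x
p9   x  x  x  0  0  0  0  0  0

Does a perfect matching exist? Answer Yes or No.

Yes

One maximum matching: p1–v1, p2–v5, p3–v3, p4–v7, p5–v8, p6–v6, p7–v4, p8–v9, p9–v2.
All 9 left vertices are covered.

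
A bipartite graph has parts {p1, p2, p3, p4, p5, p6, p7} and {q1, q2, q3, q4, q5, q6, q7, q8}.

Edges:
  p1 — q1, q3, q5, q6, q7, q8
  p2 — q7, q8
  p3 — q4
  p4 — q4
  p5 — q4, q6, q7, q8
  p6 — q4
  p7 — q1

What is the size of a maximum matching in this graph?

5

For example, pair p1–q7, p2–q8, p3–q4, p5–q6, p7–q1.
The set {p3, p4, p6} has only 1 neighbour ({q4}), so by Hall's theorem at most 5 of the 7 left vertices can be matched.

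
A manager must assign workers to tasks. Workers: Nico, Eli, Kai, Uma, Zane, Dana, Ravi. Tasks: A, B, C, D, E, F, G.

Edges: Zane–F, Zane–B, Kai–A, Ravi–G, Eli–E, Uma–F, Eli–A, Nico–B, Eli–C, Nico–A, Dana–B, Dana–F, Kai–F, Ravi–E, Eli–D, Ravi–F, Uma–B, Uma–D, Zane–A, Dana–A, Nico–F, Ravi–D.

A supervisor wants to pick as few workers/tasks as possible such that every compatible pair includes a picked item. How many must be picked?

{Eli, Uma, Ravi, A, B, F} is a vertex cover of size 6: every edge has an endpoint in this set.
No smaller cover exists because Nico–F, Eli–C, Kai–A, Uma–D, Zane–B, Ravi–E is a matching of size 6, and a cover must include an endpoint of each of these disjoint edges (König's theorem).

6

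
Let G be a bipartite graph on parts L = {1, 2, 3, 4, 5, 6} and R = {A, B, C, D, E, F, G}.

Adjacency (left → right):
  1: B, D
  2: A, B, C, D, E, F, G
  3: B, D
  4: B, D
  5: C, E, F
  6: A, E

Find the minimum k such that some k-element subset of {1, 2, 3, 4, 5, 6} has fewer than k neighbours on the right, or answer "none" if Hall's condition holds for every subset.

3

Take S = {1, 3, 4}. Its neighbourhood is {B, D}, so |N(S)| = 2 < |S| = 3.
Every subset of size less than 3 has at least as many neighbours as members, so 3 is the minimum.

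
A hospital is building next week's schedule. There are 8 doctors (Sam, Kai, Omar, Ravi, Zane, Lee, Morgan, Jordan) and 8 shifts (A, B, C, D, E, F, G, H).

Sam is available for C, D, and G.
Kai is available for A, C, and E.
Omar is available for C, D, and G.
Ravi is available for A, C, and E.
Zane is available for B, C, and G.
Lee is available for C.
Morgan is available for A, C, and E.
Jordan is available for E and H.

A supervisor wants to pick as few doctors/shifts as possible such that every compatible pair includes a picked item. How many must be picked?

{Sam, Omar, Zane, Jordan, A, C, E} is a vertex cover of size 7: every edge has an endpoint in this set.
No smaller cover exists because Sam–G, Kai–E, Omar–D, Ravi–A, Zane–B, Lee–C, Jordan–H is a matching of size 7, and a cover must include an endpoint of each of these disjoint edges (König's theorem).

7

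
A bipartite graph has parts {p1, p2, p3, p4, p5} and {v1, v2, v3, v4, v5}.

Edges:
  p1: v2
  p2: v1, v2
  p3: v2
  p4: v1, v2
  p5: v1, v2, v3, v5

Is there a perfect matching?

The set {p1, p2, p3, p4} has only 2 neighbours ({v1, v2}), so by Hall's theorem at most 3 of the 5 left vertices can be matched.
Hence no matching covers every left vertex.

No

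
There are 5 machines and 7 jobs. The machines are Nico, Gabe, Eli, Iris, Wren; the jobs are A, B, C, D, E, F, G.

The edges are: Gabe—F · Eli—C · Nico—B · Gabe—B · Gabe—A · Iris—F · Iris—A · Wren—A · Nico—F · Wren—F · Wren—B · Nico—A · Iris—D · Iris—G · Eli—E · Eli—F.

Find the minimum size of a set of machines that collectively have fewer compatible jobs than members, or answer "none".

A matching saturating every machine exists, for instance Nico→F, Gabe→A, Eli→E, Iris→D, Wren→B.
By Hall's marriage theorem, this means |N(S)| ≥ |S| for every subset S, so no violating subset exists.

none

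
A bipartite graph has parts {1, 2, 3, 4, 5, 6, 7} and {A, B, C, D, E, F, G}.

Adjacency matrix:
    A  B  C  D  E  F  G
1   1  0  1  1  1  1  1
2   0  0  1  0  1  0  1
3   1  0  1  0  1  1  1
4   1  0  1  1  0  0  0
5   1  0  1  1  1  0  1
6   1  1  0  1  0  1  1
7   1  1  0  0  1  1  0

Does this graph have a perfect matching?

A valid assignment of size 7: 1→F, 2→C, 3→E, 4→D, 5→A, 6→G, 7→B.
All 7 left vertices are covered.

Yes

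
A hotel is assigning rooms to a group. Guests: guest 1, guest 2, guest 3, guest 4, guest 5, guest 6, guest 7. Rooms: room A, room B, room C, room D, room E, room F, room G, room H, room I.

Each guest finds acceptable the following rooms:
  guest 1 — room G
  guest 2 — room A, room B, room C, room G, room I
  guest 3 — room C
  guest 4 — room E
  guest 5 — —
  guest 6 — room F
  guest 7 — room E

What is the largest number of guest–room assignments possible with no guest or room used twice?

A valid assignment of size 5: guest 1–room G, guest 2–room I, guest 3–room C, guest 4–room E, guest 6–room F.
The set {guest 4, guest 5, guest 7} has only 1 neighbour ({room E}), so by Hall's theorem at most 5 of the 7 guests can be matched.

5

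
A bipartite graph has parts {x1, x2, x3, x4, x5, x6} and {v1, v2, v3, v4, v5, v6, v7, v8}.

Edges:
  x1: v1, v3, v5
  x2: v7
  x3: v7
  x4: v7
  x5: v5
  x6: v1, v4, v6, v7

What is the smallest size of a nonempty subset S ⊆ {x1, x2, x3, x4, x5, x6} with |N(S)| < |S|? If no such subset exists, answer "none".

Take S = {x2, x3}. Its neighbourhood is {v7}, so |N(S)| = 1 < |S| = 2.
No single vertex violates Hall's condition since each has at least one neighbour, so 2 is the minimum.

2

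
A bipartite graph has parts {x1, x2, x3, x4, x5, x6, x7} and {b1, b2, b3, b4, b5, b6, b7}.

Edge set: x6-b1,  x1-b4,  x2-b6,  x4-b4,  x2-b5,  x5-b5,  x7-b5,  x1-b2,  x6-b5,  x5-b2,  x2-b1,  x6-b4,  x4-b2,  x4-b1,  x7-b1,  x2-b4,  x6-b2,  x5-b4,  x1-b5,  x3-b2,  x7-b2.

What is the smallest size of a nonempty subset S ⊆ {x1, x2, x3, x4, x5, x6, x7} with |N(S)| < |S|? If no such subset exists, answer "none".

5

Take S = {x1, x3, x4, x5, x6}. Its neighbourhood is {b1, b2, b4, b5}, so |N(S)| = 4 < |S| = 5.
Every subset of size less than 5 has at least as many neighbours as members, so 5 is the minimum.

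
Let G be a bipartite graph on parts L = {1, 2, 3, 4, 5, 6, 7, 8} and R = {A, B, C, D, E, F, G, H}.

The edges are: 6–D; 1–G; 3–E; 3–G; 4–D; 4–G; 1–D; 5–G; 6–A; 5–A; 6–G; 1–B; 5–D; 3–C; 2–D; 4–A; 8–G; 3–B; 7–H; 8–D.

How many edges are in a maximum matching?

A valid assignment of size 6: 1→B, 2→D, 3→E, 4→A, 5→G, 7→H.
The set {2, 4, 5, 6, 8} has only 3 neighbours ({A, D, G}), so by Hall's theorem at most 6 of the 8 left vertices can be matched.

6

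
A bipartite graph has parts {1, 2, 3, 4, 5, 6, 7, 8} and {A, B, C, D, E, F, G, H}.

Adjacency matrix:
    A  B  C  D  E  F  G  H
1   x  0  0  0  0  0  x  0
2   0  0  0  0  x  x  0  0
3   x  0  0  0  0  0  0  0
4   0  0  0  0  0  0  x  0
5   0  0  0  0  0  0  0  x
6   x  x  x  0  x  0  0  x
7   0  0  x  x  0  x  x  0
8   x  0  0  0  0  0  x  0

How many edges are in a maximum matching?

6

One maximum matching: 1→G, 2→E, 3→A, 5→H, 6→B, 7→F.
The set {1, 3, 4, 8} has only 2 neighbours ({A, G}), so by Hall's theorem at most 6 of the 8 left vertices can be matched.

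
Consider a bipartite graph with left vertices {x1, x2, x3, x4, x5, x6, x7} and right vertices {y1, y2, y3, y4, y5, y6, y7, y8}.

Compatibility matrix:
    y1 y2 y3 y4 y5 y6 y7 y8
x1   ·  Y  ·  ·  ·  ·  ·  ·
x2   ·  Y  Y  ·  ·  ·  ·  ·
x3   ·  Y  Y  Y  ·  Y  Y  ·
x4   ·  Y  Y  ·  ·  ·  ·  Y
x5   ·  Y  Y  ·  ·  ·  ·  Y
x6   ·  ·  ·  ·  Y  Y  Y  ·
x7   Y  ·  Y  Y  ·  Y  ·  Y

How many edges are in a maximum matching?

One maximum matching: x1→y2, x2→y3, x3→y7, x4→y8, x6→y5, x7→y6.
The set {x1, x2, x4, x5} has only 3 neighbours ({y2, y3, y8}), so by Hall's theorem at most 6 of the 7 left vertices can be matched.

6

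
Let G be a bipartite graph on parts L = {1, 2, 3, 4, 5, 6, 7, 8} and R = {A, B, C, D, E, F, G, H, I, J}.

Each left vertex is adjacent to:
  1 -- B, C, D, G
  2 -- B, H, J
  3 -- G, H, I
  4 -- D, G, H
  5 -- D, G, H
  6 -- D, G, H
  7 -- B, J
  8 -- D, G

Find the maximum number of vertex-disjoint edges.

A valid assignment of size 7: 1→C, 2→J, 3→I, 4→H, 5→D, 6→G, 7→B.
The set {4, 5, 6, 8} has only 3 neighbours ({D, G, H}), so by Hall's theorem at most 7 of the 8 left vertices can be matched.

7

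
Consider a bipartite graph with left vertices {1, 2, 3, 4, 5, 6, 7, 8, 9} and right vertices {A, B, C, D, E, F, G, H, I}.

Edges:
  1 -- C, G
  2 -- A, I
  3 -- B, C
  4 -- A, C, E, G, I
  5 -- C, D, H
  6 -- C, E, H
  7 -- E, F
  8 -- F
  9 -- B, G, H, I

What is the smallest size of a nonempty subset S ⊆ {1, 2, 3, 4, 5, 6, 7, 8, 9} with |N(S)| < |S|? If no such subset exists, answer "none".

none

A matching saturating every left vertex exists, for instance 1→G, 2→I, 3→C, 4→A, 5→D, 6→H, 7→E, 8→F, 9→B.
By Hall's marriage theorem, this means |N(S)| ≥ |S| for every subset S, so no violating subset exists.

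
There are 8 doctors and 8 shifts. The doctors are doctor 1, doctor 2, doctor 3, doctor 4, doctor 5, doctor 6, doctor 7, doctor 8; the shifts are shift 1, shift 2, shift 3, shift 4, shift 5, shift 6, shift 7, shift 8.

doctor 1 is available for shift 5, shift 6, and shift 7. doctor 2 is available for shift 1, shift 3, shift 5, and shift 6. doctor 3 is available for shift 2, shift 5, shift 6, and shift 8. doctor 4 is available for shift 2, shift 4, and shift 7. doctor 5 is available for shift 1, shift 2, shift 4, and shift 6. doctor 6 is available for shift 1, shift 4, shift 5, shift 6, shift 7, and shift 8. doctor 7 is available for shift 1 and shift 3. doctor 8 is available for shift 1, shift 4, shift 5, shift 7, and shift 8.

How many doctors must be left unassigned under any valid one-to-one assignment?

One maximum matching: doctor 1-shift 6, doctor 2-shift 3, doctor 3-shift 8, doctor 4-shift 4, doctor 5-shift 2, doctor 6-shift 7, doctor 7-shift 1, doctor 8-shift 5.
This saturates every doctor, so 8 is the maximum.
That matches 8 of the 8, leaving 0 unmatched; no matching can do better.

0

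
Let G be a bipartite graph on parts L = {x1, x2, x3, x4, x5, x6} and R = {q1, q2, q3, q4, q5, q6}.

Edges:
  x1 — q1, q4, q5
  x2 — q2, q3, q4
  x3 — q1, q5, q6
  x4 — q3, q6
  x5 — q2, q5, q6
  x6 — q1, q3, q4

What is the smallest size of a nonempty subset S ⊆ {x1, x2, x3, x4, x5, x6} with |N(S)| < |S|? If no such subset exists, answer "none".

A matching saturating every left vertex exists, for instance x1→q1, x2→q2, x3→q6, x4→q3, x5→q5, x6→q4.
By Hall's marriage theorem, this means |N(S)| ≥ |S| for every subset S, so no violating subset exists.

none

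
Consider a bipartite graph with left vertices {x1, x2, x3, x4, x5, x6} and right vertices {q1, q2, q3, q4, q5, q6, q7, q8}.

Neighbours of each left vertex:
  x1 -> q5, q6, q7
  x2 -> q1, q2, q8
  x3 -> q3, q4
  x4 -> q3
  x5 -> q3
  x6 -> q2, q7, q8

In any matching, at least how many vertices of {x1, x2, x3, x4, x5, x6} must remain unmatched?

One maximum matching: x1-q7, x2-q2, x3-q4, x4-q3, x6-q8.
The set {x4, x5} has only 1 neighbour ({q3}), so by Hall's theorem at most 5 of the 6 left vertices can be matched.
That matches 5 of the 6, leaving 1 unmatched; no matching can do better.

1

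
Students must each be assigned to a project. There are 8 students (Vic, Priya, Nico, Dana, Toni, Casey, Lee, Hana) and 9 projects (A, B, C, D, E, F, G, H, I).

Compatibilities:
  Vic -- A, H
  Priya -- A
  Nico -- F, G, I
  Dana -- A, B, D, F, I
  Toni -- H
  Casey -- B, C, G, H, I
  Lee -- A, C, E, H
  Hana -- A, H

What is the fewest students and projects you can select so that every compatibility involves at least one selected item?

6

A maximum matching has 6 edges (e.g. Vic–H, Priya–A, Nico–F, Dana–B, Casey–G, Lee–E).
By König's theorem the minimum vertex cover has the same size. One such cover is {Nico, Dana, Casey, Lee, A, H}.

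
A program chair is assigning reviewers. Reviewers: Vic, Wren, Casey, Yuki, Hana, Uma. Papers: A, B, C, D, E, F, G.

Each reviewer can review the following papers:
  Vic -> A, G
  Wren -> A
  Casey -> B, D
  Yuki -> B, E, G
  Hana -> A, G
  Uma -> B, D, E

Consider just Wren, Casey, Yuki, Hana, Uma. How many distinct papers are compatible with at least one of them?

The union of neighbours of {Wren, Casey, Yuki, Hana, Uma} is {A, B, D, E, G}, which has 5 elements.
Since |N(S)| = 5 ≥ |S| = 5, Hall's condition holds for this subset.

5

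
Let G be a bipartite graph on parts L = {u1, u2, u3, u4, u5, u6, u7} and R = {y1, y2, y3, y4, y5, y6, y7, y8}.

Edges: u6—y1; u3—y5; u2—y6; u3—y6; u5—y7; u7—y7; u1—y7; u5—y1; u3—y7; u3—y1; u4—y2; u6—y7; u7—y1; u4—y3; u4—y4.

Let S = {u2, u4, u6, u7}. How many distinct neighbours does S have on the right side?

The union of neighbours of {u2, u4, u6, u7} is {y1, y2, y3, y4, y6, y7}, which has 6 elements.
Since |N(S)| = 6 ≥ |S| = 4, Hall's condition holds for this subset.

6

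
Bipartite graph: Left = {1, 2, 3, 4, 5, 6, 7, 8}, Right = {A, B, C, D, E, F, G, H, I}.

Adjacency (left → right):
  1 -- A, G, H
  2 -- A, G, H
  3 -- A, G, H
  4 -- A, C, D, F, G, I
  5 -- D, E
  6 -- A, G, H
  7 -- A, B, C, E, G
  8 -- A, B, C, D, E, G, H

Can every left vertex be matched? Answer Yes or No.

The set {1, 2, 3, 6} has only 3 neighbours ({A, G, H}), so by Hall's theorem at most 7 of the 8 left vertices can be matched.
Hence no matching covers every left vertex.

No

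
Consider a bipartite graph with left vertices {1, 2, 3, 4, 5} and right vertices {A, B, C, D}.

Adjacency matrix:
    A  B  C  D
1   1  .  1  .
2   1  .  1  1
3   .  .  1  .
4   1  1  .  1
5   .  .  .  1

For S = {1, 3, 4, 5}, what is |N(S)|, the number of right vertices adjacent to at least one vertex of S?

4

The union of neighbours of {1, 3, 4, 5} is {A, B, C, D}, which has 4 elements.
Since |N(S)| = 4 ≥ |S| = 4, Hall's condition holds for this subset.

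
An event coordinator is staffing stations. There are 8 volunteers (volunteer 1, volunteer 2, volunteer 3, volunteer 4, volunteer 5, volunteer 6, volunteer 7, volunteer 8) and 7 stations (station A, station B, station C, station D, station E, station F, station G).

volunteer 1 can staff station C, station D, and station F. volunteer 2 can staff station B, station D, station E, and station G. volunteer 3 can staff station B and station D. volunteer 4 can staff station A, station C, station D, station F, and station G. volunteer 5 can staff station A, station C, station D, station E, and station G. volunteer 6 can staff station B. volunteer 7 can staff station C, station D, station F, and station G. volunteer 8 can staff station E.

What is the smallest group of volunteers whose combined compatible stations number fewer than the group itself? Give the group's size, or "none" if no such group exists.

Take S = {volunteer 1, volunteer 2, volunteer 3, volunteer 4, volunteer 5, volunteer 6, volunteer 7, volunteer 8}. Its neighbourhood is {station A, station B, station C, station D, station E, station F, station G}, so |N(S)| = 7 < |S| = 8.
Every subset of size less than 8 has at least as many neighbours as members, so 8 is the minimum.

8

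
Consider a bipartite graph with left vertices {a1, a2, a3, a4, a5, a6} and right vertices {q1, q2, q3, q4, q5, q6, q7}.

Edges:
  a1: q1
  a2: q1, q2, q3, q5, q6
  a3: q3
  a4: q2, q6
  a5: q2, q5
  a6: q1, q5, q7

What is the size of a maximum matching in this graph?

6

One maximum matching: a1-q1, a2-q5, a3-q3, a4-q6, a5-q2, a6-q7.
All 6 left vertices are matched, so no larger matching exists.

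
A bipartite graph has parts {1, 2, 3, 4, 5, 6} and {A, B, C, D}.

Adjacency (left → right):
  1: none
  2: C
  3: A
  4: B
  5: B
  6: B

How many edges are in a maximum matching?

3

A valid assignment of size 3: 2→C, 3→A, 4→B.
The set {1, 4, 5, 6} has only 1 neighbour ({B}), so by Hall's theorem at most 3 of the 6 left vertices can be matched.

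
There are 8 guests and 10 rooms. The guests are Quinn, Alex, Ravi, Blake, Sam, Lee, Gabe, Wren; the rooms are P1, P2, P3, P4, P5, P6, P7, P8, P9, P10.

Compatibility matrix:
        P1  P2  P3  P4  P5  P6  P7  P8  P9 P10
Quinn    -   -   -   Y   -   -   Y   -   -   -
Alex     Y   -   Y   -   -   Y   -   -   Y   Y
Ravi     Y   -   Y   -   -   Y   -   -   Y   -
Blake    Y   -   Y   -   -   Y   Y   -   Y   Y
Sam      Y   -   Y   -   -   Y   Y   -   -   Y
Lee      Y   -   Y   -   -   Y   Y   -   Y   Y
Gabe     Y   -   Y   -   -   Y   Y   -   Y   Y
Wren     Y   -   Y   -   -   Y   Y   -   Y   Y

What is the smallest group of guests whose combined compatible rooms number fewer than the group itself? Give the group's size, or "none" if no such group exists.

7

Take S = {Alex, Ravi, Blake, Sam, Lee, Gabe, Wren}. Its neighbourhood is {P1, P3, P6, P7, P9, P10}, so |N(S)| = 6 < |S| = 7.
Every subset of size less than 7 has at least as many neighbours as members, so 7 is the minimum.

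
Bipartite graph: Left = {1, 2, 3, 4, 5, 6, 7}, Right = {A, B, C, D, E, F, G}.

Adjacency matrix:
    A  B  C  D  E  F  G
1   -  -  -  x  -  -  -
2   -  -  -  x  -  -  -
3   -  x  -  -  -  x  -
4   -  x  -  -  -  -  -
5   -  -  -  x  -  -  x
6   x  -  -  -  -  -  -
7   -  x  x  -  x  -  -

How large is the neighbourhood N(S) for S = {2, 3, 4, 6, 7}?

6

The union of neighbours of {2, 3, 4, 6, 7} is {A, B, C, D, E, F}, which has 6 elements.
Since |N(S)| = 6 ≥ |S| = 5, Hall's condition holds for this subset.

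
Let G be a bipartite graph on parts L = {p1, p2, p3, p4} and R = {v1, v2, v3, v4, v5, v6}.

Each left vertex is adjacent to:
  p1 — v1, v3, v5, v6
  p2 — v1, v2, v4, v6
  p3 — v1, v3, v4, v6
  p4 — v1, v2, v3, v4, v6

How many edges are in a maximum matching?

One maximum matching: p1-v1, p2-v2, p3-v6, p4-v3.
All 4 left vertices are matched, so no larger matching exists.

4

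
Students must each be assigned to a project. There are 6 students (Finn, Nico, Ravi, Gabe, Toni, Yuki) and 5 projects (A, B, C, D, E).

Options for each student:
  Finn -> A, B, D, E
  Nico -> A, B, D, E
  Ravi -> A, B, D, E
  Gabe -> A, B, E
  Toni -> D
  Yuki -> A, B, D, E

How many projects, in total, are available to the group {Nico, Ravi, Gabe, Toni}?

The union of neighbours of {Nico, Ravi, Gabe, Toni} is {A, B, D, E}, which has 4 elements.
Since |N(S)| = 4 ≥ |S| = 4, Hall's condition holds for this subset.

4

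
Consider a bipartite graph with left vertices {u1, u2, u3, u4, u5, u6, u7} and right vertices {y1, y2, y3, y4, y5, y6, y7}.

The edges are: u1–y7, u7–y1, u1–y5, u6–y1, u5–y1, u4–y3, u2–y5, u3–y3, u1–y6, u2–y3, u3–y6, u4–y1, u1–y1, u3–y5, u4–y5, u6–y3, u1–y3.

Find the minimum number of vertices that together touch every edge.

5

The 5 edges u1–y7, u2–y5, u3–y6, u4–y3, u5–y1 form a matching, so any vertex cover needs at least 5 vertices (one per matched edge).
Conversely {u1, u3, y1, y3, y5} meets every edge and has exactly 5 vertices, so 5 is optimal.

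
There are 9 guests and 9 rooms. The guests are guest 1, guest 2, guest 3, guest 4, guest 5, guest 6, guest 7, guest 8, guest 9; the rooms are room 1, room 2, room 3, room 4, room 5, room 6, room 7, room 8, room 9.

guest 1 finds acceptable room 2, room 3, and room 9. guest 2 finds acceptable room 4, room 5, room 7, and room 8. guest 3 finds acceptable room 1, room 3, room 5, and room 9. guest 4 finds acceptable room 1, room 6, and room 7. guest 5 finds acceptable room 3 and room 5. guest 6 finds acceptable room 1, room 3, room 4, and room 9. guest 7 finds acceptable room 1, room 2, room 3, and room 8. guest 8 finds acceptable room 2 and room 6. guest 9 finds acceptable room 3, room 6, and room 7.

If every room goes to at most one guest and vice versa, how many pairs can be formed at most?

9

One maximum matching: guest 1→room 3, guest 2→room 4, guest 3→room 1, guest 4→room 6, guest 5→room 5, guest 6→room 9, guest 7→room 8, guest 8→room 2, guest 9→room 7.
All 9 guests are matched, so no larger matching exists.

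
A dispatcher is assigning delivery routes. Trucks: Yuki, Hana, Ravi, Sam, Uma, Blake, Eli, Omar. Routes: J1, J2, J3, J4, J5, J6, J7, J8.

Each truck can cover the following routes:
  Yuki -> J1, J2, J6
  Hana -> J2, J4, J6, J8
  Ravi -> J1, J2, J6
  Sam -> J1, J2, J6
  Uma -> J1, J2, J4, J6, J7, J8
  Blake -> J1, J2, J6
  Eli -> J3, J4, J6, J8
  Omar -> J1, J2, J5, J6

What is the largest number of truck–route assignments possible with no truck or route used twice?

A valid assignment of size 7: Yuki→J2, Hana→J8, Ravi→J1, Sam→J6, Uma→J7, Eli→J3, Omar→J5.
The set {Yuki, Ravi, Sam, Blake} has only 3 neighbours ({J1, J2, J6}), so by Hall's theorem at most 7 of the 8 trucks can be matched.

7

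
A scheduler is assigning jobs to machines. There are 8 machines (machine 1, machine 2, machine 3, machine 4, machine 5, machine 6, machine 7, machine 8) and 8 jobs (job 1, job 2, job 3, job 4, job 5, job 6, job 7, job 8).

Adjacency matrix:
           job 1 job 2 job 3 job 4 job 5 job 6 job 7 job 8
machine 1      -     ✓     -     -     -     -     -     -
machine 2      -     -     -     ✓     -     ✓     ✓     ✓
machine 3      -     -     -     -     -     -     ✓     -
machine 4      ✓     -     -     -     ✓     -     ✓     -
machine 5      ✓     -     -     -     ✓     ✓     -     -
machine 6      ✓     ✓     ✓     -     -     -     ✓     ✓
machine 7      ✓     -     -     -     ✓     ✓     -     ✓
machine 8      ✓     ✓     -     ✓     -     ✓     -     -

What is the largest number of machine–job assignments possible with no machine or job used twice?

8

For example, pair machine 1–job 2, machine 2–job 4, machine 3–job 7, machine 4–job 5, machine 5–job 6, machine 6–job 3, machine 7–job 8, machine 8–job 1.
All 8 machines are matched, so no larger matching exists.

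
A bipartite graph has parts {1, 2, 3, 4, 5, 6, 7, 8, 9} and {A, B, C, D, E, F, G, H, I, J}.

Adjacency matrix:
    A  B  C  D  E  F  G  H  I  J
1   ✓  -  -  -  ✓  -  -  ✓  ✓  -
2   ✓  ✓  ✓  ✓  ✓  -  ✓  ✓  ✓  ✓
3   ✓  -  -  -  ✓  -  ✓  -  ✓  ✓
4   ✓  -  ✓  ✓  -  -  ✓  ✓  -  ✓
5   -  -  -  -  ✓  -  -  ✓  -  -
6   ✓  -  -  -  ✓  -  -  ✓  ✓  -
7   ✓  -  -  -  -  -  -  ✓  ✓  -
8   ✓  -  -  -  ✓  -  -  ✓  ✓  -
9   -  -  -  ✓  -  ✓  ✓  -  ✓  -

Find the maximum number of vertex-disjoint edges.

For example, pair 1-E, 2-G, 3-J, 4-D, 5-H, 6-I, 7-A, 9-F.
The set {1, 5, 6, 7, 8} has only 4 neighbours ({A, E, H, I}), so by Hall's theorem at most 8 of the 9 left vertices can be matched.

8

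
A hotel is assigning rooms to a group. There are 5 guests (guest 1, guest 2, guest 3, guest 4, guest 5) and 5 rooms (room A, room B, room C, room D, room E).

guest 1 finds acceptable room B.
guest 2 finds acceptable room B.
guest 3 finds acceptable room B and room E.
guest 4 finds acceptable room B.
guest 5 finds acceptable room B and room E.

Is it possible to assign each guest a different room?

No

The set {guest 1, guest 2, guest 3, guest 4, guest 5} has only 2 neighbours ({room B, room E}), so by Hall's theorem at most 2 of the 5 guests can be matched.
Hence no matching covers every guest.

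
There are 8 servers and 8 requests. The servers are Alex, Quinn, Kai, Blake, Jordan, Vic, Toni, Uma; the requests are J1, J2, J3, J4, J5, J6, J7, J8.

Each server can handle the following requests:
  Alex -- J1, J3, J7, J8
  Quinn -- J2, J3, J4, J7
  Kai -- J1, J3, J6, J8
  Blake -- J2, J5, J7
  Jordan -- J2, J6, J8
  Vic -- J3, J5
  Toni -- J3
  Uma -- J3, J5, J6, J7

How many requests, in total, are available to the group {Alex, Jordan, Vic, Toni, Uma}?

The union of neighbours of {Alex, Jordan, Vic, Toni, Uma} is {J1, J2, J3, J5, J6, J7, J8}, which has 7 elements.
Since |N(S)| = 7 ≥ |S| = 5, Hall's condition holds for this subset.

7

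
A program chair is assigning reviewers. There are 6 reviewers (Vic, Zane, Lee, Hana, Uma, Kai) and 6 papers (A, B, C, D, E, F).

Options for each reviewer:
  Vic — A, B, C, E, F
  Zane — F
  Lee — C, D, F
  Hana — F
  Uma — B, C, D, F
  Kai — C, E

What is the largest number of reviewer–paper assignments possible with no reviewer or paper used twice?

For example, pair Vic-A, Zane-F, Lee-C, Uma-B, Kai-E.
The set {Zane, Hana} has only 1 neighbour ({F}), so by Hall's theorem at most 5 of the 6 reviewers can be matched.

5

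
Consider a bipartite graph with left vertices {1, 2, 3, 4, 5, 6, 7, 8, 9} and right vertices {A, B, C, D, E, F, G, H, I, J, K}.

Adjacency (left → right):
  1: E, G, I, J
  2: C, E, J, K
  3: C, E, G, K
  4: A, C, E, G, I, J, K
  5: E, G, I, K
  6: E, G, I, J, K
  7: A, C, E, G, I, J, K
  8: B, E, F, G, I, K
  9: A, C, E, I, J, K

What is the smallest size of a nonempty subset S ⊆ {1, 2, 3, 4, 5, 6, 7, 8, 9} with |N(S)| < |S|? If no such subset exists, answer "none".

Take S = {1, 2, 3, 4, 5, 6, 7, 9}. Its neighbourhood is {A, C, E, G, I, J, K}, so |N(S)| = 7 < |S| = 8.
Every subset of size less than 8 has at least as many neighbours as members, so 8 is the minimum.

8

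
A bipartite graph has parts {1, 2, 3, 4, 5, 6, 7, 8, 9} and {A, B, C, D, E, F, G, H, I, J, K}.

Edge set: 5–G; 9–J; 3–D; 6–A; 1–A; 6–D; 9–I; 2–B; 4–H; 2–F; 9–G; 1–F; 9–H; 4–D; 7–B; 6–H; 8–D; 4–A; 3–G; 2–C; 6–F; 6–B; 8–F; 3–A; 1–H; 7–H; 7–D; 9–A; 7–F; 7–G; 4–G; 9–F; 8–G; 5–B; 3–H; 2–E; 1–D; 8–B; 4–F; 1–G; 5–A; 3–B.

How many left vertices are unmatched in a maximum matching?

1

For example, pair 1–D, 2–E, 3–A, 4–F, 5–B, 6–H, 7–G, 9–J.
The set {1, 3, 4, 5, 6, 7, 8} has only 6 neighbours ({A, B, D, F, G, H}), so by Hall's theorem at most 8 of the 9 left vertices can be matched.
That matches 8 of the 9, leaving 1 unmatched; no matching can do better.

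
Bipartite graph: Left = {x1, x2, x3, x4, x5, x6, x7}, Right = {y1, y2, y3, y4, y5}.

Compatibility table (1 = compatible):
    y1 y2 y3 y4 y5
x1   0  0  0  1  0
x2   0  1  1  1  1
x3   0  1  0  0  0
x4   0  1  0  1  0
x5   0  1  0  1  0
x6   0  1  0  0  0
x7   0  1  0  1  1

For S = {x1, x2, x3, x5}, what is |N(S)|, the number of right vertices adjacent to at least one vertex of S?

4

The union of neighbours of {x1, x2, x3, x5} is {y2, y3, y4, y5}, which has 4 elements.
Since |N(S)| = 4 ≥ |S| = 4, Hall's condition holds for this subset.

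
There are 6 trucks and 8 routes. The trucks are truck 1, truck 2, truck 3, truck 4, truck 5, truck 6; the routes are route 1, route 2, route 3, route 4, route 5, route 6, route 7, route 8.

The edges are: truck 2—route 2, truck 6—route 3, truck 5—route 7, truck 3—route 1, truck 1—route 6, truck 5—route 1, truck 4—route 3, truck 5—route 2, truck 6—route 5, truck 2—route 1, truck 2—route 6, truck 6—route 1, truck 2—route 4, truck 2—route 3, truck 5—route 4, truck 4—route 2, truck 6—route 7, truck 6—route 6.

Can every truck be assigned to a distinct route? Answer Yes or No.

Yes

A valid assignment of size 6: truck 1→route 6, truck 2→route 4, truck 3→route 1, truck 4→route 2, truck 5→route 7, truck 6→route 3.
Every truck is matched, so this matching saturates all of them.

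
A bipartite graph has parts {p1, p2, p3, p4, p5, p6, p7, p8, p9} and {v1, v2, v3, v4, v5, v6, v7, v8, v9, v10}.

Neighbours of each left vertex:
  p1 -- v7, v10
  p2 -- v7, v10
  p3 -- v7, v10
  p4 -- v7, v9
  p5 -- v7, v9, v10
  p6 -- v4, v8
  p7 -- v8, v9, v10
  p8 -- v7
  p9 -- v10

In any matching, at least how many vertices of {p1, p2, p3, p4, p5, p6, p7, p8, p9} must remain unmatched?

One maximum matching: p1–v7, p2–v10, p4–v9, p6–v4, p7–v8.
The set {p1, p2, p3, p4, p5, p8, p9} has only 3 neighbours ({v10, v7, v9}), so by Hall's theorem at most 5 of the 9 left vertices can be matched.
That matches 5 of the 9, leaving 4 unmatched; no matching can do better.

4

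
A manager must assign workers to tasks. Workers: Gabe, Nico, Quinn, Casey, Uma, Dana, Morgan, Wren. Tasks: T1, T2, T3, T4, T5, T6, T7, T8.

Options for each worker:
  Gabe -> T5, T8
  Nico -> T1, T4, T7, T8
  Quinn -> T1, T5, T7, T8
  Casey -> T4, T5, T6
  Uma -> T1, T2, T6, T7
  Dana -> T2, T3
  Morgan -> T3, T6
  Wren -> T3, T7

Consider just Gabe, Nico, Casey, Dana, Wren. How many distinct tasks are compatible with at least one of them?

The union of neighbours of {Gabe, Nico, Casey, Dana, Wren} is {T1, T2, T3, T4, T5, T6, T7, T8}, which has 8 elements.
Since |N(S)| = 8 ≥ |S| = 5, Hall's condition holds for this subset.

8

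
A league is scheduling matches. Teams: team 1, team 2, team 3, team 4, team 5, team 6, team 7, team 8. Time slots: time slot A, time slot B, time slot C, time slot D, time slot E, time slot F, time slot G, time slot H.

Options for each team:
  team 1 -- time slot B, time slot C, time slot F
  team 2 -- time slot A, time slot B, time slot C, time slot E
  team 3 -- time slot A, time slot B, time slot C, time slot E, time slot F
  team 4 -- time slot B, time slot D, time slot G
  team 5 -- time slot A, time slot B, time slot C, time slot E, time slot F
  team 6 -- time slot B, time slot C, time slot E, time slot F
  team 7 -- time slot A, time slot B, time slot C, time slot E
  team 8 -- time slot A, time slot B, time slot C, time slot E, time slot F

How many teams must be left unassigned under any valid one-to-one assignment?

A valid assignment of size 6: team 1→time slot B, team 2→time slot A, team 3→time slot E, team 4→time slot D, team 5→time slot C, team 6→time slot F.
The set {team 1, team 2, team 3, team 5, team 6, team 7, team 8} has only 5 neighbours ({time slot A, time slot B, time slot C, time slot E, time slot F}), so by Hall's theorem at most 6 of the 8 teams can be matched.
That matches 6 of the 8, leaving 2 unmatched; no matching can do better.

2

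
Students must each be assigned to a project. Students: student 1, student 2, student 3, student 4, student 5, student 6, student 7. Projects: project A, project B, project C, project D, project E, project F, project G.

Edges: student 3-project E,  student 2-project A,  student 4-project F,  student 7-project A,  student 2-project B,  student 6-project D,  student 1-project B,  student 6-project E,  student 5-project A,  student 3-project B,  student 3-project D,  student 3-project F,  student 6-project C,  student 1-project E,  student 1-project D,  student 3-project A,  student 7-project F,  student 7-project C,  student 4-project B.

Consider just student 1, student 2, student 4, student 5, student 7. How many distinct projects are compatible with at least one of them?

The union of neighbours of {student 1, student 2, student 4, student 5, student 7} is {project A, project B, project C, project D, project E, project F}, which has 6 elements.
Since |N(S)| = 6 ≥ |S| = 5, Hall's condition holds for this subset.

6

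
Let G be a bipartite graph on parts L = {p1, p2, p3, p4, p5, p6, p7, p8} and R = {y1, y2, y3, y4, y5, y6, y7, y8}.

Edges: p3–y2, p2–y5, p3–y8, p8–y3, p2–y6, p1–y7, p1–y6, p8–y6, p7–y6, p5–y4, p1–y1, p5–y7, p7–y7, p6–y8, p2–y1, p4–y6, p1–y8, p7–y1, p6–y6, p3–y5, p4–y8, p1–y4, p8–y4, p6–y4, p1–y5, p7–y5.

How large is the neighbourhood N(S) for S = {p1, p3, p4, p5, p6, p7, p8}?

8

The union of neighbours of {p1, p3, p4, p5, p6, p7, p8} is {y1, y2, y3, y4, y5, y6, y7, y8}, which has 8 elements.
Since |N(S)| = 8 ≥ |S| = 7, Hall's condition holds for this subset.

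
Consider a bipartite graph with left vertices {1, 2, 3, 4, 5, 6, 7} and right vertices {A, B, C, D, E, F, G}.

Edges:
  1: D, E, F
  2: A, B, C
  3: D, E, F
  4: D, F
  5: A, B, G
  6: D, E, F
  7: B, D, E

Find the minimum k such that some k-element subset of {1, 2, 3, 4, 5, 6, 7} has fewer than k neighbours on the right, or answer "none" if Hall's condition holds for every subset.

4

Take S = {1, 3, 4, 6}. Its neighbourhood is {D, E, F}, so |N(S)| = 3 < |S| = 4.
Every subset of size less than 4 has at least as many neighbours as members, so 4 is the minimum.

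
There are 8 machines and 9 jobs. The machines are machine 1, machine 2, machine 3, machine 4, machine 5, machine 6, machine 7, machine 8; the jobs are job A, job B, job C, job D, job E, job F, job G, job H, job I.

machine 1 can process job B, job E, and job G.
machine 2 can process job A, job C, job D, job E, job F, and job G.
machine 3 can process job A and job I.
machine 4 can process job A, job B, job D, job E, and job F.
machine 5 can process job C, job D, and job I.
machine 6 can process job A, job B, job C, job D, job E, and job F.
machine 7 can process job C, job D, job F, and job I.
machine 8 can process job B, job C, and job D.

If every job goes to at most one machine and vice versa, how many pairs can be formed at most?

A valid assignment of size 8: machine 1-job E, machine 2-job G, machine 3-job A, machine 4-job B, machine 5-job C, machine 6-job F, machine 7-job I, machine 8-job D.
All 8 machines are matched, so no larger matching exists.

8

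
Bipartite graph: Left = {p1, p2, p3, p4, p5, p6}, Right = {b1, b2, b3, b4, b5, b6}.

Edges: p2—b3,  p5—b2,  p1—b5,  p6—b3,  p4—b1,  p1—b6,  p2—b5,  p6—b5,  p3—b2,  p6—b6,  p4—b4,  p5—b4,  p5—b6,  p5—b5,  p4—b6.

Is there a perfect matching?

A valid assignment of size 6: p1→b6, p2→b5, p3→b2, p4→b1, p5→b4, p6→b3.
All 6 left vertices are covered.

Yes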